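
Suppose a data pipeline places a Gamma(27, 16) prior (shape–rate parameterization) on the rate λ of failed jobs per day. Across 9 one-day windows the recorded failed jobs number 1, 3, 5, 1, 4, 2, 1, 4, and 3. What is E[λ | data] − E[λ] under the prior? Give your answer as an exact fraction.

Total count: 1 + 3 + 5 + 1 + 4 + 2 + 1 + 4 + 3 = 24.
Total exposure: 9 days.
The Gamma prior is conjugate for the Poisson rate, so λ | data ~ Gamma(27+24, 16+9) = Gamma(51, 25).
Posterior mean = 51/25 = 51/25; prior mean = 27/16 = 27/16. Difference = 51/25 − 27/16 = 141/400.

141/400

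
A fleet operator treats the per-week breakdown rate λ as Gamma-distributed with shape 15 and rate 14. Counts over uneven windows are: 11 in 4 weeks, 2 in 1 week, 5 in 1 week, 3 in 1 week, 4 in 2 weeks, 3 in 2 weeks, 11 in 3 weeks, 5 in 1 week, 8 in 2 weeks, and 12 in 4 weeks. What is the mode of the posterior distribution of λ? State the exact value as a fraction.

Total count: 11 + 2 + 5 + 3 + 4 + 3 + 11 + 5 + 8 + 12 = 64.
Total exposure: 4 + 1 + 1 + 1 + 2 + 2 + 3 + 1 + 2 + 4 = 21 weeks.
Gamma(α, β) with Poisson data over total exposure Σt gives posterior Gamma(α+Σx, β+Σt) = Gamma(79, 35).
Posterior mode = (α'−1)/β' = 78/35.

78/35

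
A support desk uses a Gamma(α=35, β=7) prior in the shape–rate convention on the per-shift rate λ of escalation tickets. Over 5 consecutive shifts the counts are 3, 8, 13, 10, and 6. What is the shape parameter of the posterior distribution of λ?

75

Total count: 3 + 8 + 13 + 10 + 6 = 40.
Total exposure: 5 shifts.
Posterior: α' = 35 + 40 = 75, β' = 7 + 5 = 12.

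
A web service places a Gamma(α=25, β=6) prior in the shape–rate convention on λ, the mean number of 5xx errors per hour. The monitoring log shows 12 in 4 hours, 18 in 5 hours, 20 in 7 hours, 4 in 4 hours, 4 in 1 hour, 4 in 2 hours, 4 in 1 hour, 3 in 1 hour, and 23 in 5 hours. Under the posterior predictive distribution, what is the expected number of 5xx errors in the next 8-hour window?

Total count: 12 + 18 + 20 + 4 + 4 + 4 + 4 + 3 + 23 = 92.
Total exposure: 4 + 5 + 7 + 4 + 1 + 2 + 1 + 1 + 5 = 30 hours.
Gamma(α, β) with Poisson data over total exposure Σt gives posterior Gamma(α+Σx, β+Σt) = Gamma(117, 36).
Predictive mean over an 8-hour window = T·E[λ|data] = 8·117/36 = 26.

26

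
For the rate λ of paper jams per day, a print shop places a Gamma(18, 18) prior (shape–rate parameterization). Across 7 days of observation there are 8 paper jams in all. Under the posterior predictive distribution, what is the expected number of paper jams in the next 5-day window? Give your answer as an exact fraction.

26/5

Total count 8 over total exposure 7 days.
Gamma(α, β) with Poisson data over total exposure Σt gives posterior Gamma(α+Σx, β+Σt) = Gamma(26, 25).
Predictive mean over a 5-day window = T·E[λ|data] = 5·26/25 = 26/5.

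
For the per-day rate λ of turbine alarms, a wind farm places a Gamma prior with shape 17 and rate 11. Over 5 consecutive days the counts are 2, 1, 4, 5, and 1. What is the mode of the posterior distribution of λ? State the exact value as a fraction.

29/16

Total count: 2 + 1 + 4 + 5 + 1 = 13.
Total exposure: 5 days.
The Gamma prior is conjugate for the Poisson rate, so λ | data ~ Gamma(17+13, 11+5) = Gamma(30, 16).
Posterior mode = (α'−1)/β' = 29/16.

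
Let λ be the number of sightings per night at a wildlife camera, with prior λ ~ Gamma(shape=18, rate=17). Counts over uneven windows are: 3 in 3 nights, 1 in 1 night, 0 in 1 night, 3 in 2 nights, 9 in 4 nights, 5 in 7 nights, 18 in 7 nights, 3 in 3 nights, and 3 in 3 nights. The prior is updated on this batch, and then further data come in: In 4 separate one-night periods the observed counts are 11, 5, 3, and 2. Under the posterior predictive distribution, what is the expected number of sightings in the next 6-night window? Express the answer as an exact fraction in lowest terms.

Total count: 3 + 1 + 0 + 3 + 9 + 5 + 18 + 3 + 3 = 45.
Total exposure: 3 + 1 + 1 + 2 + 4 + 7 + 7 + 3 + 3 = 31 nights.
After the first batch: Gamma(18 + 45, 17 + 31) = Gamma(63, 48).
Total count: 11 + 5 + 3 + 2 = 21.
Total exposure: 4 nights.
After the second batch: Gamma(63 + 21, 48 + 4) = Gamma(84, 52).
Predictive mean over a 6-night window = T·E[λ|data] = 6·84/52 = 126/13.

126/13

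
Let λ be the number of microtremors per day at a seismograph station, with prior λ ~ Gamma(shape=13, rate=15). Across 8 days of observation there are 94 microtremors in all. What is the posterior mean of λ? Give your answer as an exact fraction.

Total count 94 over total exposure 8 days.
By Gamma–Poisson conjugacy, the posterior is Gamma(α + Σx, β + Σt) = Gamma(13 + 94, 15 + 8) = Gamma(107, 23).
Posterior mean = α'/β' = 107/23.

107/23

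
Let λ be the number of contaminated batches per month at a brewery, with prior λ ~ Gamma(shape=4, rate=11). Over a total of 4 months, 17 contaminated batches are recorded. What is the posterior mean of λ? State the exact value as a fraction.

Total count 17 over total exposure 4 months.
By Gamma–Poisson conjugacy, the posterior is Gamma(α + Σx, β + Σt) = Gamma(4 + 17, 11 + 4) = Gamma(21, 15).
Posterior mean = α'/β' = 21/15 = 7/5.

7/5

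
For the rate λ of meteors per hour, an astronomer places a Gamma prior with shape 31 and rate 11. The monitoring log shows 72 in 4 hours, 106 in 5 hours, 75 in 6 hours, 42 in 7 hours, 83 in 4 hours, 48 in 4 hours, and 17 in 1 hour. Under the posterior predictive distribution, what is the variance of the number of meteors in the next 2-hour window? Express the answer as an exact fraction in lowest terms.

3476/147

Total count: 72 + 106 + 75 + 42 + 83 + 48 + 17 = 443.
Total exposure: 4 + 5 + 6 + 7 + 4 + 4 + 1 = 31 hours.
By Gamma–Poisson conjugacy, the posterior is Gamma(α + Σx, β + Σt) = Gamma(31 + 443, 11 + 31) = Gamma(474, 42).
The posterior predictive for a window of length T is Negative Binomial with variance T·α'·(β'+T)/β'² = 2·474·44/1764 = 3476/147.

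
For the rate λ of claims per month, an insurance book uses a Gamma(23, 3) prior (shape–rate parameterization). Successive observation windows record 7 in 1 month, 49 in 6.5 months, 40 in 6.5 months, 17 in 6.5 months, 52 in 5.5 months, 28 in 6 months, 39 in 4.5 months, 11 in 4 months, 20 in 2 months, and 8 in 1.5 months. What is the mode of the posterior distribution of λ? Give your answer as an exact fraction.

Total count: 7 + 49 + 40 + 17 + 52 + 28 + 39 + 11 + 20 + 8 = 271.
Total exposure: 1 + 6.5 + 6.5 + 6.5 + 5.5 + 6 + 4.5 + 4 + 2 + 1.5 = 44 months.
Conjugate update: add total count to the shape and total exposure to the rate, giving Gamma(294, 47).
Posterior mode = (α'−1)/β' = 293/47.

293/47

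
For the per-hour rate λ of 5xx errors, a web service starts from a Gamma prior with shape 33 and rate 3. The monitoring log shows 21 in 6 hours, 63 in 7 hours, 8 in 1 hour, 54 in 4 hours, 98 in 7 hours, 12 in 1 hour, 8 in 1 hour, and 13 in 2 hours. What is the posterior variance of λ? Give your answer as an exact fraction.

Total count: 21 + 63 + 8 + 54 + 98 + 12 + 8 + 13 = 277.
Total exposure: 6 + 7 + 1 + 4 + 7 + 1 + 1 + 2 = 29 hours.
The Gamma prior is conjugate for the Poisson rate, so λ | data ~ Gamma(33+277, 3+29) = Gamma(310, 32).
Posterior variance = α'/β'² = 310/1024 = 155/512.

155/512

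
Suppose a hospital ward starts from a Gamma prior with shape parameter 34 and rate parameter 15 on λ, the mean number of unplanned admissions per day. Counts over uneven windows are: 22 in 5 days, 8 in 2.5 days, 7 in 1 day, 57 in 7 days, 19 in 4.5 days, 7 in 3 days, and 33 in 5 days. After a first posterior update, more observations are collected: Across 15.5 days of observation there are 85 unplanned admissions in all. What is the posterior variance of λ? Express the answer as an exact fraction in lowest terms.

1088/13689

Total count: 22 + 8 + 7 + 57 + 19 + 7 + 33 = 153.
Total exposure: 5 + 2.5 + 1 + 7 + 4.5 + 3 + 5 = 28 days.
After the first batch: Gamma(34 + 153, 15 + 28) = Gamma(187, 43).
Total count 85 over total exposure 15.5 days.
After the second batch: Gamma(187 + 85, 43 + 15.5) = Gamma(272, 117/2).
Posterior variance = α'/β'² = 272/(13689/4) = 1088/13689.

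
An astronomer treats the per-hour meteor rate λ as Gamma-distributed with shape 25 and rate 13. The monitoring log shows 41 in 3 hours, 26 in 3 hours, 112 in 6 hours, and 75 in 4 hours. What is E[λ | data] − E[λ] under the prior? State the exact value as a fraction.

Total count: 41 + 26 + 112 + 75 = 254.
Total exposure: 3 + 3 + 6 + 4 = 16 hours.
Gamma(α, β) with Poisson data over total exposure Σt gives posterior Gamma(α+Σx, β+Σt) = Gamma(279, 29).
Posterior mean = 279/29 = 279/29; prior mean = 25/13 = 25/13. Difference = 279/29 − 25/13 = 2902/377.

2902/377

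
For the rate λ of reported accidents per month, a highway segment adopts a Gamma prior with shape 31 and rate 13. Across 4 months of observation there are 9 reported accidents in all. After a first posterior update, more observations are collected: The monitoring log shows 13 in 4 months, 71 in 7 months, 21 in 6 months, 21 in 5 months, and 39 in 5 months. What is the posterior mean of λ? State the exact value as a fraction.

Total count 9 over total exposure 4 months.
After the first batch: Gamma(31 + 9, 13 + 4) = Gamma(40, 17).
Total count: 13 + 71 + 21 + 21 + 39 = 165.
Total exposure: 4 + 7 + 6 + 5 + 5 = 27 months.
After the second batch: Gamma(40 + 165, 17 + 27) = Gamma(205, 44).
Posterior mean = α'/β' = 205/44.

205/44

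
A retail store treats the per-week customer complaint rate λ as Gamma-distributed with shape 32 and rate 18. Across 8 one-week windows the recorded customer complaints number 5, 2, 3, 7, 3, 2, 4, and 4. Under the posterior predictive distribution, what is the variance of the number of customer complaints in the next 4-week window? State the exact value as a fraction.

Total count: 5 + 2 + 3 + 7 + 3 + 2 + 4 + 4 = 30.
Total exposure: 8 weeks.
By Gamma–Poisson conjugacy, the posterior is Gamma(α + Σx, β + Σt) = Gamma(32 + 30, 18 + 8) = Gamma(62, 26).
The posterior predictive for a window of length T is Negative Binomial with variance T·α'·(β'+T)/β'² = 4·62·30/676 = 1860/169.

1860/169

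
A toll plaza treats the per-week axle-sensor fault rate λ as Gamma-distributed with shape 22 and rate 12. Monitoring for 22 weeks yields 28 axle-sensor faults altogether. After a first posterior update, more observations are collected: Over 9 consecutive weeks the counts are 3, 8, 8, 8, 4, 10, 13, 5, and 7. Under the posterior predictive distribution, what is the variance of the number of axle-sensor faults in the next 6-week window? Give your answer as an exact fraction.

Total count 28 over total exposure 22 weeks.
After the first batch: Gamma(22 + 28, 12 + 22) = Gamma(50, 34).
Total count: 3 + 8 + 8 + 8 + 4 + 10 + 13 + 5 + 7 = 66.
Total exposure: 9 weeks.
After the second batch: Gamma(50 + 66, 34 + 9) = Gamma(116, 43).
The posterior predictive for a window of length T is Negative Binomial with variance T·α'·(β'+T)/β'² = 6·116·49/1849 = 34104/1849.

34104/1849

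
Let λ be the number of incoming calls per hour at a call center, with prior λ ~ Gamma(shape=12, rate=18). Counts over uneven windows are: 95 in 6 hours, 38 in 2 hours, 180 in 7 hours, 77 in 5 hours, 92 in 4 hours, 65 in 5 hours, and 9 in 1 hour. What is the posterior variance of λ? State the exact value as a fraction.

Total count: 95 + 38 + 180 + 77 + 92 + 65 + 9 = 556.
Total exposure: 6 + 2 + 7 + 5 + 4 + 5 + 1 = 30 hours.
Conjugate update: add total count to the shape and total exposure to the rate, giving Gamma(568, 48).
Posterior variance = α'/β'² = 568/2304 = 71/288.

71/288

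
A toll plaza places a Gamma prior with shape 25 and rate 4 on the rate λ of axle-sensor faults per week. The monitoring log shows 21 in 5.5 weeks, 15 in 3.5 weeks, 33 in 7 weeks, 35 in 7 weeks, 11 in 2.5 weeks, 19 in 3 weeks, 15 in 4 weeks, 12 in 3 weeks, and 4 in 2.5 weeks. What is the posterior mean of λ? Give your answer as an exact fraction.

95/21

Total count: 21 + 15 + 33 + 35 + 11 + 19 + 15 + 12 + 4 = 165.
Total exposure: 5.5 + 3.5 + 7 + 7 + 2.5 + 3 + 4 + 3 + 2.5 = 38 weeks.
The Gamma prior is conjugate for the Poisson rate, so λ | data ~ Gamma(25+165, 4+38) = Gamma(190, 42).
Posterior mean = α'/β' = 190/42 = 95/21.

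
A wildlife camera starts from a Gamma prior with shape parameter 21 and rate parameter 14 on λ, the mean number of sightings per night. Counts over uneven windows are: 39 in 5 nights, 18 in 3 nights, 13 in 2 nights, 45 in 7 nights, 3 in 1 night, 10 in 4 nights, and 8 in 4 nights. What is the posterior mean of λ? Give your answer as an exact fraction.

157/40

Total count: 39 + 18 + 13 + 45 + 3 + 10 + 8 = 136.
Total exposure: 5 + 3 + 2 + 7 + 1 + 4 + 4 = 26 nights.
By Gamma–Poisson conjugacy, the posterior is Gamma(α + Σx, β + Σt) = Gamma(21 + 136, 14 + 26) = Gamma(157, 40).
Posterior mean = α'/β' = 157/40.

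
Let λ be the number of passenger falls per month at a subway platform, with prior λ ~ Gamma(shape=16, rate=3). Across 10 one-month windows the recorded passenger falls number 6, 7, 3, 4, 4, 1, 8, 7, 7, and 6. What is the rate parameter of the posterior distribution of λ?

13

Total count: 6 + 7 + 3 + 4 + 4 + 1 + 8 + 7 + 7 + 6 = 53.
Total exposure: 10 months.
Conjugate update: add total count to the shape and total exposure to the rate, giving Gamma(69, 13).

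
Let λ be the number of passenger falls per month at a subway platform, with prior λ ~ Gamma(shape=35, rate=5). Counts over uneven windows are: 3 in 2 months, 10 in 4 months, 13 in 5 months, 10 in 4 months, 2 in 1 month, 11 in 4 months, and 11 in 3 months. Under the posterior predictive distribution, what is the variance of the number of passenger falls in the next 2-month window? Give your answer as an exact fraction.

Total count: 3 + 10 + 13 + 10 + 2 + 11 + 11 = 60.
Total exposure: 2 + 4 + 5 + 4 + 1 + 4 + 3 = 23 months.
Conjugate update: add total count to the shape and total exposure to the rate, giving Gamma(95, 28).
The posterior predictive for a window of length T is Negative Binomial with variance T·α'·(β'+T)/β'² = 2·95·30/784 = 1425/196.

1425/196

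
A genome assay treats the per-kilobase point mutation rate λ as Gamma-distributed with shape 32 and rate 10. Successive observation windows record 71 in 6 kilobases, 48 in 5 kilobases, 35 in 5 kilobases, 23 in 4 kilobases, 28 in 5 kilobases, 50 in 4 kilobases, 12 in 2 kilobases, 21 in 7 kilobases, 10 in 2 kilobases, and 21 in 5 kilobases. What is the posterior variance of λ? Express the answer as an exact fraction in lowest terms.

Total count: 71 + 48 + 35 + 23 + 28 + 50 + 12 + 21 + 10 + 21 = 319.
Total exposure: 6 + 5 + 5 + 4 + 5 + 4 + 2 + 7 + 2 + 5 = 45 kilobases.
By Gamma–Poisson conjugacy, the posterior is Gamma(α + Σx, β + Σt) = Gamma(32 + 319, 10 + 45) = Gamma(351, 55).
Posterior variance = α'/β'² = 351/3025.

351/3025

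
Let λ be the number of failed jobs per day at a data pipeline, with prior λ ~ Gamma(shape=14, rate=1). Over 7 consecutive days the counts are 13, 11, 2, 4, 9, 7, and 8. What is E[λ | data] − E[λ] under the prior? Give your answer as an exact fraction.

Total count: 13 + 11 + 2 + 4 + 9 + 7 + 8 = 54.
Total exposure: 7 days.
Conjugate update: add total count to the shape and total exposure to the rate, giving Gamma(68, 8).
Posterior mean = 68/8 = 17/2; prior mean = 14/1 = 14. Difference = 17/2 − 14 = -11/2.

-11/2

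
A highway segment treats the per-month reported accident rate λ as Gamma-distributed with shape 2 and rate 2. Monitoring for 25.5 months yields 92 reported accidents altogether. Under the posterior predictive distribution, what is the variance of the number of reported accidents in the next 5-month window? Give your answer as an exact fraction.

2444/121

Total count 92 over total exposure 25.5 months.
By Gamma–Poisson conjugacy, the posterior is Gamma(α + Σx, β + Σt) = Gamma(2 + 92, 2 + 25.5) = Gamma(94, 55/2).
The posterior predictive for a window of length T is Negative Binomial with variance T·α'·(β'+T)/β'² = 5·94·(65/2)/(3025/4) = 2444/121.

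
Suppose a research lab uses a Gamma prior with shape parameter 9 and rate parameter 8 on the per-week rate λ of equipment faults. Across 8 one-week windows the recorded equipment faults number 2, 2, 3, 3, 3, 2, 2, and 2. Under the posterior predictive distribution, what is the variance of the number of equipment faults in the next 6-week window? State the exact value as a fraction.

231/16

Total count: 2 + 2 + 3 + 3 + 3 + 2 + 2 + 2 = 19.
Total exposure: 8 weeks.
Conjugate update: add total count to the shape and total exposure to the rate, giving Gamma(28, 16).
The posterior predictive for a window of length T is Negative Binomial with variance T·α'·(β'+T)/β'² = 6·28·22/256 = 231/16.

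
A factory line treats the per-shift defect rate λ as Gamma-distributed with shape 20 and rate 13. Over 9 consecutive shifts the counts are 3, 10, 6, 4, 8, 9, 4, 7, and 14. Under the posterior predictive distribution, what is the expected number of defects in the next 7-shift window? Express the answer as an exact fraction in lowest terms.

Total count: 3 + 10 + 6 + 4 + 8 + 9 + 4 + 7 + 14 = 65.
Total exposure: 9 shifts.
The Gamma prior is conjugate for the Poisson rate, so λ | data ~ Gamma(20+65, 13+9) = Gamma(85, 22).
Predictive mean over a 7-shift window = T·E[λ|data] = 7·85/22 = 595/22.

595/22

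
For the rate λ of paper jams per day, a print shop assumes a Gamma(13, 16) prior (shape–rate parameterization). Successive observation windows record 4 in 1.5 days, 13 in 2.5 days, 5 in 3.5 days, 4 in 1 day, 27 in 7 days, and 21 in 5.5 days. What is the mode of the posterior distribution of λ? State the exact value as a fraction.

86/37

Total count: 4 + 13 + 5 + 4 + 27 + 21 = 74.
Total exposure: 1.5 + 2.5 + 3.5 + 1 + 7 + 5.5 = 21 days.
By Gamma–Poisson conjugacy, the posterior is Gamma(α + Σx, β + Σt) = Gamma(13 + 74, 16 + 21) = Gamma(87, 37).
Posterior mode = (α'−1)/β' = 86/37.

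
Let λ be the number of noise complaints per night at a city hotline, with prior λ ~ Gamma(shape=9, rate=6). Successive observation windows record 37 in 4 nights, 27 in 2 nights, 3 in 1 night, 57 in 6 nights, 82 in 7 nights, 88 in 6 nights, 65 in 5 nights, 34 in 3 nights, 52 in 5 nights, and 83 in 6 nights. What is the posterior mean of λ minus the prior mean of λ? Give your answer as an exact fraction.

307/34

Total count: 37 + 27 + 3 + 57 + 82 + 88 + 65 + 34 + 52 + 83 = 528.
Total exposure: 4 + 2 + 1 + 6 + 7 + 6 + 5 + 3 + 5 + 6 = 45 nights.
The Gamma prior is conjugate for the Poisson rate, so λ | data ~ Gamma(9+528, 6+45) = Gamma(537, 51).
Posterior mean = 537/51 = 179/17; prior mean = 9/6 = 3/2. Difference = 179/17 − 3/2 = 307/34.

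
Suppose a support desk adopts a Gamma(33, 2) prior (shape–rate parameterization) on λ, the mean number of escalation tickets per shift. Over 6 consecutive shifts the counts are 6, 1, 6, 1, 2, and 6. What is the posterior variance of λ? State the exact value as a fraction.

55/64

Total count: 6 + 1 + 6 + 1 + 2 + 6 = 22.
Total exposure: 6 shifts.
Gamma(α, β) with Poisson data over total exposure Σt gives posterior Gamma(α+Σx, β+Σt) = Gamma(55, 8).
Posterior variance = α'/β'² = 55/64.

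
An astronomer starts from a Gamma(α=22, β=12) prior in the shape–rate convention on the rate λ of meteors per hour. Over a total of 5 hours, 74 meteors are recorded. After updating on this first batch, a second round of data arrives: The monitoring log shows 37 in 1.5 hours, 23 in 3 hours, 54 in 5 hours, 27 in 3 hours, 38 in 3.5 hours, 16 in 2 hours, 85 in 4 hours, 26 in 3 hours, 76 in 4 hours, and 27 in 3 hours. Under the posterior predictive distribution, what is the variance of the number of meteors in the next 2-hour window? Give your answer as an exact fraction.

51510/2401

Total count 74 over total exposure 5 hours.
After the first batch: Gamma(22 + 74, 12 + 5) = Gamma(96, 17).
Total count: 37 + 23 + 54 + 27 + 38 + 16 + 85 + 26 + 76 + 27 = 409.
Total exposure: 1.5 + 3 + 5 + 3 + 3.5 + 2 + 4 + 3 + 4 + 3 = 32 hours.
After the second batch: Gamma(96 + 409, 17 + 32) = Gamma(505, 49).
The posterior predictive for a window of length T is Negative Binomial with variance T·α'·(β'+T)/β'² = 2·505·51/2401 = 51510/2401.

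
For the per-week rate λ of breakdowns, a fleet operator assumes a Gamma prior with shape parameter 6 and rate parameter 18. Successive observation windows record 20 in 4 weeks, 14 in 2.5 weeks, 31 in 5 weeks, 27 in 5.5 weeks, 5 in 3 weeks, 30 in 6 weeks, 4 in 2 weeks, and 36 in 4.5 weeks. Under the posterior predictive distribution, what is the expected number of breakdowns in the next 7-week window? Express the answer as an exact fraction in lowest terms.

Total count: 20 + 14 + 31 + 27 + 5 + 30 + 4 + 36 = 167.
Total exposure: 4 + 2.5 + 5 + 5.5 + 3 + 6 + 2 + 4.5 = 32.5 weeks.
By Gamma–Poisson conjugacy, the posterior is Gamma(α + Σx, β + Σt) = Gamma(6 + 167, 18 + 32.5) = Gamma(173, 101/2).
Predictive mean over a 7-week window = T·E[λ|data] = 7·173/(101/2) = 2422/101.

2422/101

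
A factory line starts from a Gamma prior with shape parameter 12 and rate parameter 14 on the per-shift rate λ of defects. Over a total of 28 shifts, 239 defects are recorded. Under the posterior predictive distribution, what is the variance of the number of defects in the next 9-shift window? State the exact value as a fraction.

12801/196

Total count 239 over total exposure 28 shifts.
The Gamma prior is conjugate for the Poisson rate, so λ | data ~ Gamma(12+239, 14+28) = Gamma(251, 42).
The posterior predictive for a window of length T is Negative Binomial with variance T·α'·(β'+T)/β'² = 9·251·51/1764 = 12801/196.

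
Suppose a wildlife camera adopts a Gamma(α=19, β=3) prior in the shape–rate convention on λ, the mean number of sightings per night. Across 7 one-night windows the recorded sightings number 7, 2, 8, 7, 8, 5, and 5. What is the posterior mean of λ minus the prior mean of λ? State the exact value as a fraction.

Total count: 7 + 2 + 8 + 7 + 8 + 5 + 5 = 42.
Total exposure: 7 nights.
The Gamma prior is conjugate for the Poisson rate, so λ | data ~ Gamma(19+42, 3+7) = Gamma(61, 10).
Posterior mean = 61/10 = 61/10; prior mean = 19/3 = 19/3. Difference = 61/10 − 19/3 = -7/30.

-7/30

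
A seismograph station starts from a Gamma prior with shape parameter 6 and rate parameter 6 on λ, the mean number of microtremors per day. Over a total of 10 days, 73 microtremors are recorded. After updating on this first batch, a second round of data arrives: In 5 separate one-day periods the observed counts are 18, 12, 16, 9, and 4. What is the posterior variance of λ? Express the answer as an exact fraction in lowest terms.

Total count 73 over total exposure 10 days.
After the first batch: Gamma(6 + 73, 6 + 10) = Gamma(79, 16).
Total count: 18 + 12 + 16 + 9 + 4 = 59.
Total exposure: 5 days.
After the second batch: Gamma(79 + 59, 16 + 5) = Gamma(138, 21).
Posterior variance = α'/β'² = 138/441 = 46/147.

46/147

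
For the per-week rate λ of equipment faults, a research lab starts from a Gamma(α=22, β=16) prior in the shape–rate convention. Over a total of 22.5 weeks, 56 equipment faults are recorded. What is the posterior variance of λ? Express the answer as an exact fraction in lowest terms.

Total count 56 over total exposure 22.5 weeks.
The Gamma prior is conjugate for the Poisson rate, so λ | data ~ Gamma(22+56, 16+22.5) = Gamma(78, 77/2).
Posterior variance = α'/β'² = 78/(5929/4) = 312/5929.

312/5929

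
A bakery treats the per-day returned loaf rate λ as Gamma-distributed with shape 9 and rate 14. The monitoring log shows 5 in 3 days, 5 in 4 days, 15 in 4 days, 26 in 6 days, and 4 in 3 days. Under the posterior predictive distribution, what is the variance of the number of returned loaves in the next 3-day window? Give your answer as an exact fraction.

Total count: 5 + 5 + 15 + 26 + 4 = 55.
Total exposure: 3 + 4 + 4 + 6 + 3 = 20 days.
By Gamma–Poisson conjugacy, the posterior is Gamma(α + Σx, β + Σt) = Gamma(9 + 55, 14 + 20) = Gamma(64, 34).
The posterior predictive for a window of length T is Negative Binomial with variance T·α'·(β'+T)/β'² = 3·64·37/1156 = 1776/289.

1776/289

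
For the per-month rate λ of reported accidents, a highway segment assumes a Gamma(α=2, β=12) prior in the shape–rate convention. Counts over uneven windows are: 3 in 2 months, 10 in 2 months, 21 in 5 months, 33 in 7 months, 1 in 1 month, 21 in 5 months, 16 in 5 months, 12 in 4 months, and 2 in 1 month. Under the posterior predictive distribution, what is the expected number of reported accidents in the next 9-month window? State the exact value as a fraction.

Total count: 3 + 10 + 21 + 33 + 1 + 21 + 16 + 12 + 2 = 119.
Total exposure: 2 + 2 + 5 + 7 + 1 + 5 + 5 + 4 + 1 = 32 months.
Gamma(α, β) with Poisson data over total exposure Σt gives posterior Gamma(α+Σx, β+Σt) = Gamma(121, 44).
Predictive mean over a 9-month window = T·E[λ|data] = 9·121/44 = 99/4.

99/4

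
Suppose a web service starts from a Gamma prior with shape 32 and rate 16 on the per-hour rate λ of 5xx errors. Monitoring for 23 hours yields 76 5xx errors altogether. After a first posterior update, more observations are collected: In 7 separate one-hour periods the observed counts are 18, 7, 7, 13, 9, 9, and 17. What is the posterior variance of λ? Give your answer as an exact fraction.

Total count 76 over total exposure 23 hours.
After the first batch: Gamma(32 + 76, 16 + 23) = Gamma(108, 39).
Total count: 18 + 7 + 7 + 13 + 9 + 9 + 17 = 80.
Total exposure: 7 hours.
After the second batch: Gamma(108 + 80, 39 + 7) = Gamma(188, 46).
Posterior variance = α'/β'² = 188/2116 = 47/529.

47/529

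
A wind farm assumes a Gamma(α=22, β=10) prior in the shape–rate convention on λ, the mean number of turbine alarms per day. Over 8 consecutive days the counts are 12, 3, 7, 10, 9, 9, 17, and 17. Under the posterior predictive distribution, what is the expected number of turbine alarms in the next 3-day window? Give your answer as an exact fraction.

53/3

Total count: 12 + 3 + 7 + 10 + 9 + 9 + 17 + 17 = 84.
Total exposure: 8 days.
Gamma(α, β) with Poisson data over total exposure Σt gives posterior Gamma(α+Σx, β+Σt) = Gamma(106, 18).
Predictive mean over a 3-day window = T·E[λ|data] = 3·106/18 = 53/3.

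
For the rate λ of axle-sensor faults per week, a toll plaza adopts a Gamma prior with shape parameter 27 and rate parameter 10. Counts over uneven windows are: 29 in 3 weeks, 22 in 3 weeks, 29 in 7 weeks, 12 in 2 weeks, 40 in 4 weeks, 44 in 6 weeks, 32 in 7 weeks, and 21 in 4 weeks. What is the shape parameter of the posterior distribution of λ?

256

Total count: 29 + 22 + 29 + 12 + 40 + 44 + 32 + 21 = 229.
Total exposure: 3 + 3 + 7 + 2 + 4 + 6 + 7 + 4 = 36 weeks.
By Gamma–Poisson conjugacy, the posterior is Gamma(α + Σx, β + Σt) = Gamma(27 + 229, 10 + 36) = Gamma(256, 46).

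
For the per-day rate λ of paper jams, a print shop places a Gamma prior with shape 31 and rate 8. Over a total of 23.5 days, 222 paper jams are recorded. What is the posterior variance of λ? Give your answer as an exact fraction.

Total count 222 over total exposure 23.5 days.
Posterior: α' = 31 + 222 = 253, β' = 8 + 23.5 = 63/2.
Posterior variance = α'/β'² = 253/(3969/4) = 1012/3969.

1012/3969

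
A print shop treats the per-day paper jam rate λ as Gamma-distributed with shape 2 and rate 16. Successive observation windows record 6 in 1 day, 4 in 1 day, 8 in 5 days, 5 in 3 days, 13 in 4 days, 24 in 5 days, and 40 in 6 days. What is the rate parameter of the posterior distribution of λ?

Total count: 6 + 4 + 8 + 5 + 13 + 24 + 40 = 100.
Total exposure: 1 + 1 + 5 + 3 + 4 + 5 + 6 = 25 days.
The Gamma prior is conjugate for the Poisson rate, so λ | data ~ Gamma(2+100, 16+25) = Gamma(102, 41).

41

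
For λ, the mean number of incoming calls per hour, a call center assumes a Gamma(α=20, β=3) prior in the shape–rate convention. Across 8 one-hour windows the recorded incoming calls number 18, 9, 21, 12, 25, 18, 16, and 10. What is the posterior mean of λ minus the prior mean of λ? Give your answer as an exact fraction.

Total count: 18 + 9 + 21 + 12 + 25 + 18 + 16 + 10 = 129.
Total exposure: 8 hours.
Gamma(α, β) with Poisson data over total exposure Σt gives posterior Gamma(α+Σx, β+Σt) = Gamma(149, 11).
Posterior mean = 149/11 = 149/11; prior mean = 20/3 = 20/3. Difference = 149/11 − 20/3 = 227/33.

227/33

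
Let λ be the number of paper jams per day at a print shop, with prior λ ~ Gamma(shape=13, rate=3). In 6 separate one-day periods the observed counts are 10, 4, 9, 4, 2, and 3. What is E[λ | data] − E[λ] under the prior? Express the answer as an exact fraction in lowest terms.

2/3

Total count: 10 + 4 + 9 + 4 + 2 + 3 = 32.
Total exposure: 6 days.
The Gamma prior is conjugate for the Poisson rate, so λ | data ~ Gamma(13+32, 3+6) = Gamma(45, 9).
Posterior mean = 45/9 = 5; prior mean = 13/3 = 13/3. Difference = 5 − 13/3 = 2/3.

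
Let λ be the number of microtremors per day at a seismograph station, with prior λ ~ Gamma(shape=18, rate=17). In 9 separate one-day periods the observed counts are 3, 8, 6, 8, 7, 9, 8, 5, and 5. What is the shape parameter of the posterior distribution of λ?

77

Total count: 3 + 8 + 6 + 8 + 7 + 9 + 8 + 5 + 5 = 59.
Total exposure: 9 days.
By Gamma–Poisson conjugacy, the posterior is Gamma(α + Σx, β + Σt) = Gamma(18 + 59, 17 + 9) = Gamma(77, 26).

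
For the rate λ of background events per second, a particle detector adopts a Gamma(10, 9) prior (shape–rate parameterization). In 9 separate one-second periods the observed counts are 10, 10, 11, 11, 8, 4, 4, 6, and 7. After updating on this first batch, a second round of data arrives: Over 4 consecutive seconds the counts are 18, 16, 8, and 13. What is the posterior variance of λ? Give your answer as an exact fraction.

Total count: 10 + 10 + 11 + 11 + 8 + 4 + 4 + 6 + 7 = 71.
Total exposure: 9 seconds.
After the first batch: Gamma(10 + 71, 9 + 9) = Gamma(81, 18).
Total count: 18 + 16 + 8 + 13 = 55.
Total exposure: 4 seconds.
After the second batch: Gamma(81 + 55, 18 + 4) = Gamma(136, 22).
Posterior variance = α'/β'² = 136/484 = 34/121.

34/121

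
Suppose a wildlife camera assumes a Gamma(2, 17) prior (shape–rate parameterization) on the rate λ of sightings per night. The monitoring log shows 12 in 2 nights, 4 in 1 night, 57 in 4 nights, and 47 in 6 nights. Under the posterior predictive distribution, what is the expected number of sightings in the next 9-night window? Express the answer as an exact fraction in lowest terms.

Total count: 12 + 4 + 57 + 47 = 120.
Total exposure: 2 + 1 + 4 + 6 = 13 nights.
By Gamma–Poisson conjugacy, the posterior is Gamma(α + Σx, β + Σt) = Gamma(2 + 120, 17 + 13) = Gamma(122, 30).
Predictive mean over a 9-night window = T·E[λ|data] = 9·122/30 = 183/5.

183/5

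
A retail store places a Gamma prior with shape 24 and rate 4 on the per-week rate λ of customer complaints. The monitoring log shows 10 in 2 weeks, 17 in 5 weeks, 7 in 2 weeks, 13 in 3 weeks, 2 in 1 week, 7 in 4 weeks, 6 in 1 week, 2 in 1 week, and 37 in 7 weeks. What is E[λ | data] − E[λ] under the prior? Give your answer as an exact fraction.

Total count: 10 + 17 + 7 + 13 + 2 + 7 + 6 + 2 + 37 = 101.
Total exposure: 2 + 5 + 2 + 3 + 1 + 4 + 1 + 1 + 7 = 26 weeks.
The Gamma prior is conjugate for the Poisson rate, so λ | data ~ Gamma(24+101, 4+26) = Gamma(125, 30).
Posterior mean = 125/30 = 25/6; prior mean = 24/4 = 6. Difference = 25/6 − 6 = -11/6.

-11/6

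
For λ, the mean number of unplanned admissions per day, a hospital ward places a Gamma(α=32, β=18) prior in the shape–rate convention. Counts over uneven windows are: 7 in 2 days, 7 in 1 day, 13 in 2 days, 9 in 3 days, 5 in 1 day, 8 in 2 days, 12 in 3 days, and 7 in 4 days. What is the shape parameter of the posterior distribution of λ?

100

Total count: 7 + 7 + 13 + 9 + 5 + 8 + 12 + 7 = 68.
Total exposure: 2 + 1 + 2 + 3 + 1 + 2 + 3 + 4 = 18 days.
Conjugate update: add total count to the shape and total exposure to the rate, giving Gamma(100, 36).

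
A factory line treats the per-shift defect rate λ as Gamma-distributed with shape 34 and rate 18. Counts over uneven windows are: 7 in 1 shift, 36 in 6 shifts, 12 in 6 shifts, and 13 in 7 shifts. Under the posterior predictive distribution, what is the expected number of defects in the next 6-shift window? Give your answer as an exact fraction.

Total count: 7 + 36 + 12 + 13 = 68.
Total exposure: 1 + 6 + 6 + 7 = 20 shifts.
Conjugate update: add total count to the shape and total exposure to the rate, giving Gamma(102, 38).
Predictive mean over a 6-shift window = T·E[λ|data] = 6·102/38 = 306/19.

306/19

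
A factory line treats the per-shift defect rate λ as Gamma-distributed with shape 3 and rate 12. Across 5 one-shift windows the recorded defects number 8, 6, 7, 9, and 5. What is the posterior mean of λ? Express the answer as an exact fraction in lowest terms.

Total count: 8 + 6 + 7 + 9 + 5 = 35.
Total exposure: 5 shifts.
Gamma(α, β) with Poisson data over total exposure Σt gives posterior Gamma(α+Σx, β+Σt) = Gamma(38, 17).
Posterior mean = α'/β' = 38/17.

38/17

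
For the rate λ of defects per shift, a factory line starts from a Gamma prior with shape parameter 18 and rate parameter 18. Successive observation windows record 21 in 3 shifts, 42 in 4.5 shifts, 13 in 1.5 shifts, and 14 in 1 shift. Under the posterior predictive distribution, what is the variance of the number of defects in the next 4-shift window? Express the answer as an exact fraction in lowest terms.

Total count: 21 + 42 + 13 + 14 = 90.
Total exposure: 3 + 4.5 + 1.5 + 1 = 10 shifts.
Posterior: α' = 18 + 90 = 108, β' = 18 + 10 = 28.
The posterior predictive for a window of length T is Negative Binomial with variance T·α'·(β'+T)/β'² = 4·108·32/784 = 864/49.

864/49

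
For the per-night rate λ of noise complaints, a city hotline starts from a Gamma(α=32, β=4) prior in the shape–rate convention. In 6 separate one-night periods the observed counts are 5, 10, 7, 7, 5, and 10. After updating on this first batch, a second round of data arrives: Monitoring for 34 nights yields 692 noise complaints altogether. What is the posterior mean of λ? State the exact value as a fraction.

192/11

Total count: 5 + 10 + 7 + 7 + 5 + 10 = 44.
Total exposure: 6 nights.
After the first batch: Gamma(32 + 44, 4 + 6) = Gamma(76, 10).
Total count 692 over total exposure 34 nights.
After the second batch: Gamma(76 + 692, 10 + 34) = Gamma(768, 44).
Posterior mean = α'/β' = 768/44 = 192/11.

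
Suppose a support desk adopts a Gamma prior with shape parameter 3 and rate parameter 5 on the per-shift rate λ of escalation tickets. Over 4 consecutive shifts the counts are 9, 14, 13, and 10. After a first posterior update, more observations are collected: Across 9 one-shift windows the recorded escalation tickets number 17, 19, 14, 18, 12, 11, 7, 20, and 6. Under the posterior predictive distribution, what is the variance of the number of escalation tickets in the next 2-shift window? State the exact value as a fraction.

1730/81

Total count: 9 + 14 + 13 + 10 = 46.
Total exposure: 4 shifts.
After the first batch: Gamma(3 + 46, 5 + 4) = Gamma(49, 9).
Total count: 17 + 19 + 14 + 18 + 12 + 11 + 7 + 20 + 6 = 124.
Total exposure: 9 shifts.
After the second batch: Gamma(49 + 124, 9 + 9) = Gamma(173, 18).
The posterior predictive for a window of length T is Negative Binomial with variance T·α'·(β'+T)/β'² = 2·173·20/324 = 1730/81.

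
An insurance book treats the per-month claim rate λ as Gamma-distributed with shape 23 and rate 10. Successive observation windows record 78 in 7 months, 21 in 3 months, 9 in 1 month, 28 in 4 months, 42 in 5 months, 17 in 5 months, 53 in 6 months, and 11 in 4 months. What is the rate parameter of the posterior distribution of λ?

Total count: 78 + 21 + 9 + 28 + 42 + 17 + 53 + 11 = 259.
Total exposure: 7 + 3 + 1 + 4 + 5 + 5 + 6 + 4 = 35 months.
Posterior: α' = 23 + 259 = 282, β' = 10 + 35 = 45.

45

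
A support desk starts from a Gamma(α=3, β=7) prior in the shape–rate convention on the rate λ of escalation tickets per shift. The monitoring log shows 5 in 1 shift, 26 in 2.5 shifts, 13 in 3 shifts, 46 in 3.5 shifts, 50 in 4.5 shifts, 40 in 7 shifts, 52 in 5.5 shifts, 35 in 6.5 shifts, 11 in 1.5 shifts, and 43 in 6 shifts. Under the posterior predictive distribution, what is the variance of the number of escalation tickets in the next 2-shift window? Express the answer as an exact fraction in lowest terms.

Total count: 5 + 26 + 13 + 46 + 50 + 40 + 52 + 35 + 11 + 43 = 321.
Total exposure: 1 + 2.5 + 3 + 3.5 + 4.5 + 7 + 5.5 + 6.5 + 1.5 + 6 = 41 shifts.
The Gamma prior is conjugate for the Poisson rate, so λ | data ~ Gamma(3+321, 7+41) = Gamma(324, 48).
The posterior predictive for a window of length T is Negative Binomial with variance T·α'·(β'+T)/β'² = 2·324·50/2304 = 225/16.

225/16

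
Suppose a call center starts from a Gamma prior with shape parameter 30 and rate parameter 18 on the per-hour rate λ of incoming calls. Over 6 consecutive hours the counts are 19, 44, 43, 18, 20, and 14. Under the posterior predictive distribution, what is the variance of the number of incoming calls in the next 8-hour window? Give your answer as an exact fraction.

Total count: 19 + 44 + 43 + 18 + 20 + 14 = 158.
Total exposure: 6 hours.
By Gamma–Poisson conjugacy, the posterior is Gamma(α + Σx, β + Σt) = Gamma(30 + 158, 18 + 6) = Gamma(188, 24).
The posterior predictive for a window of length T is Negative Binomial with variance T·α'·(β'+T)/β'² = 8·188·32/576 = 752/9.

752/9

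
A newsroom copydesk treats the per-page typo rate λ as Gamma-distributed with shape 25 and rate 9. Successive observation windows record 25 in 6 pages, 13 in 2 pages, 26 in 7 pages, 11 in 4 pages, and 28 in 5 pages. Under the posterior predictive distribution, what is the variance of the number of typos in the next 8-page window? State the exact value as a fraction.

Total count: 25 + 13 + 26 + 11 + 28 = 103.
Total exposure: 6 + 2 + 7 + 4 + 5 = 24 pages.
Gamma(α, β) with Poisson data over total exposure Σt gives posterior Gamma(α+Σx, β+Σt) = Gamma(128, 33).
The posterior predictive for a window of length T is Negative Binomial with variance T·α'·(β'+T)/β'² = 8·128·41/1089 = 41984/1089.

41984/1089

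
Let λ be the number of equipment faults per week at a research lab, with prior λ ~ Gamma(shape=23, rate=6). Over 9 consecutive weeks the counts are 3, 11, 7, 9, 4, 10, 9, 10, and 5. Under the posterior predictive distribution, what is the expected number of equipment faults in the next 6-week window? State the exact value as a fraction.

182/5

Total count: 3 + 11 + 7 + 9 + 4 + 10 + 9 + 10 + 5 = 68.
Total exposure: 9 weeks.
The Gamma prior is conjugate for the Poisson rate, so λ | data ~ Gamma(23+68, 6+9) = Gamma(91, 15).
Predictive mean over a 6-week window = T·E[λ|data] = 6·91/15 = 182/5.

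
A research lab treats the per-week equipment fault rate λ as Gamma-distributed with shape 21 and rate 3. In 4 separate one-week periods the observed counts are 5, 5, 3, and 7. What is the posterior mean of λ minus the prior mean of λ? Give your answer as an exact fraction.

Total count: 5 + 5 + 3 + 7 = 20.
Total exposure: 4 weeks.
Posterior: α' = 21 + 20 = 41, β' = 3 + 4 = 7.
Posterior mean = 41/7 = 41/7; prior mean = 21/3 = 7. Difference = 41/7 − 7 = -8/7.

-8/7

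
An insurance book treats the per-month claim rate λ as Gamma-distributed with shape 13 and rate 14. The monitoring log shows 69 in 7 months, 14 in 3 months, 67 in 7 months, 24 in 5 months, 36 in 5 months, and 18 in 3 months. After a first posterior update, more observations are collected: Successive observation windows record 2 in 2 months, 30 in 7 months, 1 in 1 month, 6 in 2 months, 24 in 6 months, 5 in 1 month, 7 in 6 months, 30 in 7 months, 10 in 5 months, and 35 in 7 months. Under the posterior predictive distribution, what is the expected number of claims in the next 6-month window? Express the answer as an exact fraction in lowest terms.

Total count: 69 + 14 + 67 + 24 + 36 + 18 = 228.
Total exposure: 7 + 3 + 7 + 5 + 5 + 3 = 30 months.
After the first batch: Gamma(13 + 228, 14 + 30) = Gamma(241, 44).
Total count: 2 + 30 + 1 + 6 + 24 + 5 + 7 + 30 + 10 + 35 = 150.
Total exposure: 2 + 7 + 1 + 2 + 6 + 1 + 6 + 7 + 5 + 7 = 44 months.
After the second batch: Gamma(241 + 150, 44 + 44) = Gamma(391, 88).
Predictive mean over a 6-month window = T·E[λ|data] = 6·391/88 = 1173/44.

1173/44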